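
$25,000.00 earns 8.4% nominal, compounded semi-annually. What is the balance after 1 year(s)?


Formula: FV = P * (1 + r/m)^(m*t)
Period rate: r/m = 0.084 / 2 = 0.042
Total periods: m*t = 2 * 1 = 2
Growth factor: (1 + 0.042)^2 = 1.085764
FV = $25,000.00 * 1.085764 = $27,144.10

$27,144.10


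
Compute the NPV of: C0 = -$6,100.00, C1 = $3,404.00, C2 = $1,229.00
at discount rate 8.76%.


Formula: NPV = C0 + C1/(1+r) + C2/(1+r)^2
Discount C1: $3,404.00 / (1 + 0.0876) = $3,129.83
Discount C2: $1,229.00 / (1 + 0.0876)^2 = $1,039.00
NPV = -$6,100.00 + $3,129.83 + $1,039.00 = -$1,931.18

-$1,931.18


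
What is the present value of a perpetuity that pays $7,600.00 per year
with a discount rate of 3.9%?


Formula: PV = C / r
Substituting: PV = $7,600.00 / 0.039
PV = $194,871.79

$194,871.79


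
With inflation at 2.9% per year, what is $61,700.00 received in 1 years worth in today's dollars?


Formula: Real value = nominal / (1 + inflation)^years
Price level: (1 + 0.029)^1 = 1.029
Real value = $61,700.00 / 1.029 = $59,961.13

$59,961.13


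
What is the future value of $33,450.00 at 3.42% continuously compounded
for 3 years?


Formula: FV = P * e^(r*t)
Exponent: r*t = 0.0342 * 3 = 0.1026
e^(0.1026) = 1.108048
FV = $33,450.00 * 1.108048 = $37,064.21

$37,064.21


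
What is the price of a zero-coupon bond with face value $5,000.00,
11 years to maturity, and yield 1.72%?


Formula: Price = FV / (1 + r)^n
Substituting: Price = $5,000.00 / (1 + 0.0172)^11
Discount factor: (1.0172)^11 = 1.20634
Price = $5,000.00 / 1.20634 = $4,144.77

$4,144.77


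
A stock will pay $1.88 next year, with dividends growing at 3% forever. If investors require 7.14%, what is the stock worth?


Formula: P = D1 / (r - g)
Spread: r - g = 0.0714 - 0.03 = 0.0414
Substituting: P = $1.88 / 0.0414
P = $45.41

$45.41


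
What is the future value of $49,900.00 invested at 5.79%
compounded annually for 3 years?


Formula: FV = P * (1 + r)^n
Substituting: FV = $49,900.00 * (1 + 0.0579)^3
Growth factor: (1.0579)^3 = 1.183951
FV = $49,900.00 * 1.183951 = $59,079.17

$59,079.17


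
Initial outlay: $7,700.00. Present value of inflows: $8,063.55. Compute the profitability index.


Formula: PI = PV(cash flows) / initial investment
Substituting: PI = $8,063.55 / $7,700.00
PI = 1.0472

1.0472


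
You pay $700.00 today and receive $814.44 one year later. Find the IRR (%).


Formula: IRR = C1/C0 - 1
Substituting: IRR = $814.44 / $700.00 - 1
Ratio: 1.163486 - 1 = 0.163486
IRR = 16.3486%

16.3486%


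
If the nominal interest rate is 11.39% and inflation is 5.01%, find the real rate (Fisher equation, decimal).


Formula: (1 + r_real) = (1 + r_nom) / (1 + inflation)
Substituting: (1 + r_real) = 1.1139 / 1.0501
(1 + r_real) = 1.060756
r_real = 1.060756 - 1 = 0.060756

0.060756


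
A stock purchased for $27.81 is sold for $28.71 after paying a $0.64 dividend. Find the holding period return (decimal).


Formula: HPR = (P1 - P0 + D) / P0
Gain: $28.71 - $27.81 + $0.64 = $1.54
HPR = $1.54 / $27.81 = 0.0554

0.0554


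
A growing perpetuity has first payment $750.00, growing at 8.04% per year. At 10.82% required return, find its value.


Formula: PV = C / (r - g)
Spread: r - g = 0.1082 - 0.0804 = 0.0278
Substituting: PV = $750.00 / 0.0278
PV = $26,978.42

$26,978.42


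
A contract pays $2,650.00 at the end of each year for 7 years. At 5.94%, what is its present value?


Formula: PV = PMT * (1 - (1+r)^(-n)) / r
Discount factor: (1 + 0.0594)^(-7) = 0.667698
Bracket: 1 - 0.667698 = 0.332302
PV = $2,650.00 * 0.332302 / 0.0594 = $14,824.91

$14,824.91


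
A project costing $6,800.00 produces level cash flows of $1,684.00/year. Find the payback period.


Formula: Payback = investment / annual cash flow
Substituting: Payback = $6,800.00 / $1,684.00
Payback = 4.038 years

4.038 years


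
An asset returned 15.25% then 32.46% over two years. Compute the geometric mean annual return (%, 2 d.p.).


Formula: Geometric mean = ((1+r1)*(1+r2))^(1/2) - 1
Product: (1 + 0.1525) * (1 + 0.3246) = 1.1525 * 1.3246 = 1.526601
Square root: 1.526601^0.5 = 1.235557
Geometric mean = 1.235557 - 1 = 0.235557
As percentage: 23.56%

23.56%


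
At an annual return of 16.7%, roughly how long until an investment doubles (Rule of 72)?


Formula: Years ≈ 72 / r
Substituting: Years ≈ 72 / 16.7
Years ≈ 4.3

4.3 years


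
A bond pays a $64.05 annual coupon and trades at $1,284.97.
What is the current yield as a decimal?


Formula: Current yield = annual coupon / price
Substituting: CY = $64.05 / $1,284.97
CY = 0.049846

0.049846


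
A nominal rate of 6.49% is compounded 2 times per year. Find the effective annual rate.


Formula: EAR = (1 + r/m)^m - 1
Period rate: r/m = 0.0649 / 2 = 0.03245
Compounding: (1 + 0.03245)^2 = 1.065953
EAR = 1.065953 - 1 = 0.065953

0.065953


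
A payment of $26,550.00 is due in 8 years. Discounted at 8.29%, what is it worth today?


Formula: PV = FV / (1 + r)^n
Substituting: PV = $26,550.00 / (1 + 0.0829)^8
Discount factor: (1.0829)^8 = 1.891067
PV = $26,550.00 / 1.891067 = $14,039.70

$14,039.70


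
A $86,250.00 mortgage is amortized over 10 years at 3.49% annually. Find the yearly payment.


Formula: PMT = PV * r / (1 - (1+r)^(-n))
Denominator: 1 - (1 + 0.0349)^(-10) = 0.290396
Numerator: $86,250.00 * 0.0349 = 3010.125
PMT = 3010.125 / 0.290396 = $10,365.59

$10,365.59


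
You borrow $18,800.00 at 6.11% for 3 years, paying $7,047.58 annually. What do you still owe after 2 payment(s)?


Formula: Balance = PV*(1+r)^k - PMT*((1+r)^k - 1)/r
Growth: (1 + 0.0611)^2 = 1.125933
Accumulated factor: ((1+r)^k - 1)/r = 2.0611
Balance = $18,800.00 * 1.125933 - $7,047.58 * 2.0611
Balance = $6,641.78

$6,641.78


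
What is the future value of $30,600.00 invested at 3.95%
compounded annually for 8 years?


Formula: FV = P * (1 + r)^n
Substituting: FV = $30,600.00 * (1 + 0.0395)^8
Growth factor: (1.0395)^8 = 1.363314
FV = $30,600.00 * 1.363314 = $41,717.41

$41,717.41


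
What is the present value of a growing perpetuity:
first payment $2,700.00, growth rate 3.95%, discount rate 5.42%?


Formula: PV = C / (r - g)
Spread: r - g = 0.0542 - 0.0395 = 0.0147
Substituting: PV = $2,700.00 / 0.0147
PV = $183,673.47

$183,673.47


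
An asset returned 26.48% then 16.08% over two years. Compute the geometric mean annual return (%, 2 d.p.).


Formula: Geometric mean = ((1+r1)*(1+r2))^(1/2) - 1
Product: (1 + 0.2648) * (1 + 0.1608) = 1.2648 * 1.1608 = 1.46818
Square root: 1.46818^0.5 = 1.211685
Geometric mean = 1.211685 - 1 = 0.211685
As percentage: 21.17%

21.17%


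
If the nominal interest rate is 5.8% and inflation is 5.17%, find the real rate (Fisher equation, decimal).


Formula: (1 + r_real) = (1 + r_nom) / (1 + inflation)
Substituting: (1 + r_real) = 1.058 / 1.0517
(1 + r_real) = 1.00599
r_real = 1.00599 - 1 = 0.00599

0.00599


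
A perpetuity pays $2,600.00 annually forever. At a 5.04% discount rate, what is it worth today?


Formula: PV = C / r
Substituting: PV = $2,600.00 / 0.0504
PV = $51,587.30

$51,587.30


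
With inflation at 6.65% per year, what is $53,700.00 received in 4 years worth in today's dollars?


Formula: Real value = nominal / (1 + inflation)^years
Price level: (1 + 0.0665)^4 = 1.293729
Real value = $53,700.00 / 1.293729 = $41,507.91

$41,507.91


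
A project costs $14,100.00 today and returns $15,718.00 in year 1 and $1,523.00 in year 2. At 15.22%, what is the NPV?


Formula: NPV = C0 + C1/(1+r) + C2/(1+r)^2
Discount C1: $15,718.00 / (1 + 0.1522) = $13,641.73
Discount C2: $1,523.00 / (1 + 0.1522)^2 = $1,147.21
NPV = -$14,100.00 + $13,641.73 + $1,147.21 = $688.94

$688.94


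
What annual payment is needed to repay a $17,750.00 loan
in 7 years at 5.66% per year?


Formula: PMT = PV * r / (1 - (1+r)^(-n))
Denominator: 1 - (1 + 0.0566)^(-7) = 0.319817
Numerator: $17,750.00 * 0.0566 = 1004.65
PMT = 1004.65 / 0.319817 = $3,141.33

$3,141.33


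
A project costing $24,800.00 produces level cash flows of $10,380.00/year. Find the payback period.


Formula: Payback = investment / annual cash flow
Substituting: Payback = $24,800.00 / $10,380.00
Payback = 2.3892 years

2.3892 years


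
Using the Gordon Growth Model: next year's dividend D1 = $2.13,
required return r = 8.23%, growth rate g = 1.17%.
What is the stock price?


Formula: P = D1 / (r - g)
Spread: r - g = 0.0823 - 0.0117 = 0.0706
Substituting: P = $2.13 / 0.0706
P = $30.17

$30.17


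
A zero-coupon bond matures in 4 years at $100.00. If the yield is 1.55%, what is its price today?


Formula: Price = FV / (1 + r)^n
Substituting: Price = $100.00 / (1 + 0.0155)^4
Discount factor: (1.0155)^4 = 1.063456
Price = $100.00 / 1.063456 = $94.03

$94.03


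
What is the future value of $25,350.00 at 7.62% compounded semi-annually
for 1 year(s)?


Formula: FV = P * (1 + r/m)^(m*t)
Period rate: r/m = 0.0762 / 2 = 0.0381
Total periods: m*t = 2 * 1 = 2
Growth factor: (1 + 0.0381)^2 = 1.077652
FV = $25,350.00 * 1.077652 = $27,318.47

$27,318.47


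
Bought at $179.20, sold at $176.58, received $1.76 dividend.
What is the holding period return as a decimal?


Formula: HPR = (P1 - P0 + D) / P0
Gain: $176.58 - $179.20 + $1.76 = -$0.86
HPR = -$0.86 / $179.20 = -0.0048

-0.0048


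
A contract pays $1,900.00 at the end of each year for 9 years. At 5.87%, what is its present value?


Formula: PV = PMT * (1 - (1+r)^(-n)) / r
Discount factor: (1 + 0.0587)^(-9) = 0.598472
Bracket: 1 - 0.598472 = 0.401528
PV = $1,900.00 * 0.401528 / 0.0587 = $12,996.65

$12,996.65


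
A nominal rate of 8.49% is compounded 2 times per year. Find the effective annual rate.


Formula: EAR = (1 + r/m)^m - 1
Period rate: r/m = 0.0849 / 2 = 0.04245
Compounding: (1 + 0.04245)^2 = 1.086702
EAR = 1.086702 - 1 = 0.086702

0.086702


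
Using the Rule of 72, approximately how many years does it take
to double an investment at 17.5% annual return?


Formula: Years ≈ 72 / r
Substituting: Years ≈ 72 / 17.5
Years ≈ 4.1

4.1 years


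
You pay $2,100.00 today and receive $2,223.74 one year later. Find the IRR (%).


Formula: IRR = C1/C0 - 1
Substituting: IRR = $2,223.74 / $2,100.00 - 1
Ratio: 1.058924 - 1 = 0.058924
IRR = 5.8924%

5.8924%


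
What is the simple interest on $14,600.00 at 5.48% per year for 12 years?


Formula: I = P * r * t
Substituting: I = $14,600.00 * 0.0548 * 12
Step: I = $14,600.00 * 0.6576
I = $9,600.96

$9,600.96


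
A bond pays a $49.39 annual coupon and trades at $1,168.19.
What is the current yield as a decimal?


Formula: Current yield = annual coupon / price
Substituting: CY = $49.39 / $1,168.19
CY = 0.042279

0.042279


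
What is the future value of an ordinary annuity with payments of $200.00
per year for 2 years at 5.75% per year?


Formula: FV = PMT * ((1+r)^n - 1) / r
Growth factor: (1 + 0.0575)^2 = 1.118306
Numerator: 1.118306 - 1 = 0.118306
FV = $200.00 * 0.118306 / 0.0575 = $411.50

$411.50


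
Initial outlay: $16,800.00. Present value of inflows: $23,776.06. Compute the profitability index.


Formula: PI = PV(cash flows) / initial investment
Substituting: PI = $23,776.06 / $16,800.00
PI = 1.4152

1.4152


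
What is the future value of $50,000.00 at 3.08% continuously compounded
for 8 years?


Formula: FV = P * e^(r*t)
Exponent: r*t = 0.0308 * 8 = 0.2464
e^(0.2464) = 1.279411
FV = $50,000.00 * 1.279411 = $63,970.56

$63,970.56


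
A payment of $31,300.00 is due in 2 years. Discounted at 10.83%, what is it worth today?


Formula: PV = FV / (1 + r)^n
Substituting: PV = $31,300.00 / (1 + 0.1083)^2
Discount factor: (1.1083)^2 = 1.228329
PV = $31,300.00 / 1.228329 = $25,481.77

$25,481.77


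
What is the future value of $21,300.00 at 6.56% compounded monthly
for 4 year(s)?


Formula: FV = P * (1 + r/m)^(m*t)
Period rate: r/m = 0.0656 / 12 = 0.005467
Total periods: m*t = 12 * 4 = 48
Growth factor: (1 + 0.005467)^48 = 1.299118
FV = $21,300.00 * 1.299118 = $27,671.21

$27,671.21


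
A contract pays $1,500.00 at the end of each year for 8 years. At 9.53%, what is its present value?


Formula: PV = PMT * (1 - (1+r)^(-n)) / r
Discount factor: (1 + 0.0953)^(-8) = 0.482764
Bracket: 1 - 0.482764 = 0.517236
PV = $1,500.00 * 0.517236 / 0.0953 = $8,141.17

$8,141.17


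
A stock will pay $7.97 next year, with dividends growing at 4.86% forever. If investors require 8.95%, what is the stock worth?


Formula: P = D1 / (r - g)
Spread: r - g = 0.0895 - 0.0486 = 0.0409
Substituting: P = $7.97 / 0.0409
P = $194.87

$194.87


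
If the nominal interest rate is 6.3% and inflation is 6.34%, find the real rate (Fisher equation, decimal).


Formula: (1 + r_real) = (1 + r_nom) / (1 + inflation)
Substituting: (1 + r_real) = 1.063 / 1.0634
(1 + r_real) = 0.999624
r_real = 0.999624 - 1 = -0.000376

-0.000376


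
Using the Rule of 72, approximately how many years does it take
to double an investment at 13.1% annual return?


Formula: Years ≈ 72 / r
Substituting: Years ≈ 72 / 13.1
Years ≈ 5.5

5.5 years


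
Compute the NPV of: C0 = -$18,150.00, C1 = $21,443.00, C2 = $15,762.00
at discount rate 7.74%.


Formula: NPV = C0 + C1/(1+r) + C2/(1+r)^2
Discount C1: $21,443.00 / (1 + 0.0774) = $19,902.54
Discount C2: $15,762.00 / (1 + 0.0774)^2 = $13,578.67
NPV = -$18,150.00 + $19,902.54 + $13,578.67 = $15,331.22

$15,331.22


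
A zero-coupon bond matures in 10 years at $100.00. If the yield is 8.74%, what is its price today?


Formula: Price = FV / (1 + r)^n
Substituting: Price = $100.00 / (1 + 0.0874)^10
Discount factor: (1.0874)^10 = 2.311497
Price = $100.00 / 2.311497 = $43.26

$43.26


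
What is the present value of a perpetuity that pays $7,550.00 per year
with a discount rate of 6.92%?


Formula: PV = C / r
Substituting: PV = $7,550.00 / 0.0692
PV = $109,104.05

$109,104.05


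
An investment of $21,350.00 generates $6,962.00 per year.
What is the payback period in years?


Formula: Payback = investment / annual cash flow
Substituting: Payback = $21,350.00 / $6,962.00
Payback = 3.0666 years

3.0666 years


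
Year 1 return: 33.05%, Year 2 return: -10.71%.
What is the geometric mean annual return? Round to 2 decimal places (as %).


Formula: Geometric mean = ((1+r1)*(1+r2))^(1/2) - 1
Product: (1 + 0.3305) * (1 + -0.1071) = 1.3305 * 0.8929 = 1.188003
Square root: 1.188003^0.5 = 1.089956
Geometric mean = 1.089956 - 1 = 0.089956
As percentage: 9.00%

9.00%


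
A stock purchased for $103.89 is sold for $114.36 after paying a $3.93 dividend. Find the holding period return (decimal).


Formula: HPR = (P1 - P0 + D) / P0
Gain: $114.36 - $103.89 + $3.93 = $14.40
HPR = $14.40 / $103.89 = 0.1386

0.1386


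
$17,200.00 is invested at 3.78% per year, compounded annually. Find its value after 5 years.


Formula: FV = P * (1 + r)^n
Substituting: FV = $17,200.00 * (1 + 0.0378)^5
Growth factor: (1.0378)^5 = 1.203839
FV = $17,200.00 * 1.203839 = $20,706.03

$20,706.03


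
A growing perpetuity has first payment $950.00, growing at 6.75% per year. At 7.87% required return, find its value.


Formula: PV = C / (r - g)
Spread: r - g = 0.0787 - 0.0675 = 0.0112
Substituting: PV = $950.00 / 0.0112
PV = $84,821.43

$84,821.43


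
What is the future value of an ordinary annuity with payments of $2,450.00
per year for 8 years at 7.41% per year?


Formula: FV = PMT * ((1+r)^n - 1) / r
Growth factor: (1 + 0.0741)^8 = 1.771568
Numerator: 1.771568 - 1 = 0.771568
FV = $2,450.00 * 0.771568 / 0.0741 = $25,510.67

$25,510.67


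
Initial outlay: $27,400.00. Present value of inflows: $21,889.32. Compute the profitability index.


Formula: PI = PV(cash flows) / initial investment
Substituting: PI = $21,889.32 / $27,400.00
PI = 0.7989

0.7989


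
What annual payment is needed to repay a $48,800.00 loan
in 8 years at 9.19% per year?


Formula: PMT = PV * r / (1 - (1+r)^(-n))
Denominator: 1 - (1 + 0.0919)^(-8) = 0.505078
Numerator: $48,800.00 * 0.0919 = 4484.72
PMT = 4484.72 / 0.505078 = $8,879.27

$8,879.27


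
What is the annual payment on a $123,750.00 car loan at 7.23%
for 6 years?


Formula: PMT = PV * r / (1 - (1+r)^(-n))
Denominator: 1 - (1 + 0.0723)^(-6) = 0.342187
Numerator: $123,750.00 * 0.0723 = 8947.125
PMT = 8947.125 / 0.342187 = $26,146.85

$26,146.85


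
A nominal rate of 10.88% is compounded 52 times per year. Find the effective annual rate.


Formula: EAR = (1 + r/m)^m - 1
Period rate: r/m = 0.1088 / 52 = 0.002092
Compounding: (1 + 0.002092)^52 = 1.114813
EAR = 1.114813 - 1 = 0.114813

0.114813


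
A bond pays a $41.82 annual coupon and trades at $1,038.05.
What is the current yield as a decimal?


Formula: Current yield = annual coupon / price
Substituting: CY = $41.82 / $1,038.05
CY = 0.040287

0.040287


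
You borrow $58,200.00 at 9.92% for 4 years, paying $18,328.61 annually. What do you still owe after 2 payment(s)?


Formula: Balance = PV*(1+r)^k - PMT*((1+r)^k - 1)/r
Growth: (1 + 0.0992)^2 = 1.208241
Accumulated factor: ((1+r)^k - 1)/r = 2.0992
Balance = $58,200.00 * 1.208241 - $18,328.61 * 2.0992
Balance = $31,844.19

$31,844.19


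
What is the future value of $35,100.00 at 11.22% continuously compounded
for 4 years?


Formula: FV = P * e^(r*t)
Exponent: r*t = 0.1122 * 4 = 0.4488
e^(0.4488) = 1.566431
FV = $35,100.00 * 1.566431 = $54,981.74

$54,981.74


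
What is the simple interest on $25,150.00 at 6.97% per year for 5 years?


Formula: I = P * r * t
Substituting: I = $25,150.00 * 0.0697 * 5
Step: I = $25,150.00 * 0.3485
I = $8,764.78

$8,764.78


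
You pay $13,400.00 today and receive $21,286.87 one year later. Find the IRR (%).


Formula: IRR = C1/C0 - 1
Substituting: IRR = $21,286.87 / $13,400.00 - 1
Ratio: 1.588572 - 1 = 0.588572
IRR = 58.8572%

58.8572%


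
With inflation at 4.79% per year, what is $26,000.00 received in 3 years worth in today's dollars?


Formula: Real value = nominal / (1 + inflation)^years
Price level: (1 + 0.0479)^3 = 1.150693
Real value = $26,000.00 / 1.150693 = $22,595.08

$22,595.08


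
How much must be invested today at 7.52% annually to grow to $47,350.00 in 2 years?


Formula: PV = FV / (1 + r)^n
Substituting: PV = $47,350.00 / (1 + 0.0752)^2
Discount factor: (1.0752)^2 = 1.156055
PV = $47,350.00 / 1.156055 = $40,958.26

$40,958.26


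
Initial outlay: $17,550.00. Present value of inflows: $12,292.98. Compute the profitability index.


Formula: PI = PV(cash flows) / initial investment
Substituting: PI = $12,292.98 / $17,550.00
PI = 0.7005

0.7005


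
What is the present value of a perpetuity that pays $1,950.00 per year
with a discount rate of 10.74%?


Formula: PV = C / r
Substituting: PV = $1,950.00 / 0.1074
PV = $18,156.42

$18,156.42


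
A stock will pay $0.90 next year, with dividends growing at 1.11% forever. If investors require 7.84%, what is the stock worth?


Formula: P = D1 / (r - g)
Spread: r - g = 0.0784 - 0.0111 = 0.0673
Substituting: P = $0.90 / 0.0673
P = $13.37

$13.37


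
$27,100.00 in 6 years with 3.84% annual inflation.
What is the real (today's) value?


Formula: Real value = nominal / (1 + inflation)^years
Price level: (1 + 0.0384)^6 = 1.253684
Real value = $27,100.00 / 1.253684 = $21,616.29

$21,616.29


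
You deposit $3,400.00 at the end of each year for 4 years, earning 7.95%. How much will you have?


Formula: FV = PMT * ((1+r)^n - 1) / r
Growth factor: (1 + 0.0795)^4 = 1.357971
Numerator: 1.357971 - 1 = 0.357971
FV = $3,400.00 * 0.357971 / 0.0795 = $15,309.46

$15,309.46


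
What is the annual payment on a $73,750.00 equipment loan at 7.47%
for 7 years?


Formula: PMT = PV * r / (1 - (1+r)^(-n))
Denominator: 1 - (1 + 0.0747)^(-7) = 0.396066
Numerator: $73,750.00 * 0.0747 = 5509.125
PMT = 5509.125 / 0.396066 = $13,909.60

$13,909.60


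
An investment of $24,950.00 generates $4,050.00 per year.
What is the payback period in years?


Formula: Payback = investment / annual cash flow
Substituting: Payback = $24,950.00 / $4,050.00
Payback = 6.1605 years

6.1605 years


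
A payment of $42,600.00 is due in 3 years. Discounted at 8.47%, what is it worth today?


Formula: PV = FV / (1 + r)^n
Substituting: PV = $42,600.00 / (1 + 0.0847)^3
Discount factor: (1.0847)^3 = 1.27623
PV = $42,600.00 / 1.27623 = $33,379.57

$33,379.57


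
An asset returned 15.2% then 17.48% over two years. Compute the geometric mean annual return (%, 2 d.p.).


Formula: Geometric mean = ((1+r1)*(1+r2))^(1/2) - 1
Product: (1 + 0.152) * (1 + 0.1748) = 1.152 * 1.1748 = 1.35337
Square root: 1.35337^0.5 = 1.163344
Geometric mean = 1.163344 - 1 = 0.163344
As percentage: 16.33%

16.33%


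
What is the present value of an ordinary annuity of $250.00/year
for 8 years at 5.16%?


Formula: PV = PMT * (1 - (1+r)^(-n)) / r
Discount factor: (1 + 0.0516)^(-8) = 0.668645
Bracket: 1 - 0.668645 = 0.331355
PV = $250.00 * 0.331355 / 0.0516 = $1,605.40

$1,605.40


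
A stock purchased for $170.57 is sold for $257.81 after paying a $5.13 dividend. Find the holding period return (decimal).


Formula: HPR = (P1 - P0 + D) / P0
Gain: $257.81 - $170.57 + $5.13 = $92.37
HPR = $92.37 / $170.57 = 0.5415

0.5415


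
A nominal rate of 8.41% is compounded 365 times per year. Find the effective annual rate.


Formula: EAR = (1 + r/m)^m - 1
Period rate: r/m = 0.0841 / 365 = 0.00023
Compounding: (1 + 0.00023)^365 = 1.087727
EAR = 1.087727 - 1 = 0.087727

0.087727


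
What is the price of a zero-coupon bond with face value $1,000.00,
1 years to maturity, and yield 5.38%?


Formula: Price = FV / (1 + r)^n
Substituting: Price = $1,000.00 / (1 + 0.0538)^1
Discount factor: (1.0538)^1 = 1.0538
Price = $1,000.00 / 1.0538 = $948.95

$948.95


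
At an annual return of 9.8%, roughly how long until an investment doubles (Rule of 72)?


Formula: Years ≈ 72 / r
Substituting: Years ≈ 72 / 9.8
Years ≈ 7.3

7.3 years


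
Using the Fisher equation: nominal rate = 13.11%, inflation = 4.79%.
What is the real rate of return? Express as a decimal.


Formula: (1 + r_real) = (1 + r_nom) / (1 + inflation)
Substituting: (1 + r_real) = 1.1311 / 1.0479
(1 + r_real) = 1.079397
r_real = 1.079397 - 1 = 0.079397

0.079397


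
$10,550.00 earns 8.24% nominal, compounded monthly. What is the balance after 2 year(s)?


Formula: FV = P * (1 + r/m)^(m*t)
Period rate: r/m = 0.0824 / 12 = 0.006867
Total periods: m*t = 12 * 2 = 24
Growth factor: (1 + 0.006867)^24 = 1.178493
FV = $10,550.00 * 1.178493 = $12,433.10

$12,433.10


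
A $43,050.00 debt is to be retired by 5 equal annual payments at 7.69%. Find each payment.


Formula: PMT = PV * r / (1 - (1+r)^(-n))
Denominator: 1 - (1 + 0.0769)^(-5) = 0.309564
Numerator: $43,050.00 * 0.0769 = 3310.545
PMT = 3310.545 / 0.309564 = $10,694.20

$10,694.20


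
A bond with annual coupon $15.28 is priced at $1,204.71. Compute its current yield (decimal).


Formula: Current yield = annual coupon / price
Substituting: CY = $15.28 / $1,204.71
CY = 0.012684

0.012684


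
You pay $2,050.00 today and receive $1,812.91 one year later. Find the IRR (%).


Formula: IRR = C1/C0 - 1
Substituting: IRR = $1,812.91 / $2,050.00 - 1
Ratio: 0.884346 - 1 = -0.115654
IRR = -11.5654%

-11.5654%


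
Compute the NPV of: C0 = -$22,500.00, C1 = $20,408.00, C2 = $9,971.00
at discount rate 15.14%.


Formula: NPV = C0 + C1/(1+r) + C2/(1+r)^2
Discount C1: $20,408.00 / (1 + 0.1514) = $17,724.51
Discount C2: $9,971.00 / (1 + 0.1514)^2 = $7,521.18
NPV = -$22,500.00 + $17,724.51 + $7,521.18 = $2,745.69

$2,745.69


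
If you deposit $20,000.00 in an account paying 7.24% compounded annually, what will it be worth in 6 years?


Formula: FV = P * (1 + r)^n
Substituting: FV = $20,000.00 * (1 + 0.0724)^6
Growth factor: (1.0724)^6 = 1.521041
FV = $20,000.00 * 1.521041 = $30,420.81

$30,420.81


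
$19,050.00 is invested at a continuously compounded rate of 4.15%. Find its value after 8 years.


Formula: FV = P * e^(r*t)
Exponent: r*t = 0.0415 * 8 = 0.332
e^(0.332) = 1.393753
FV = $19,050.00 * 1.393753 = $26,550.99

$26,550.99


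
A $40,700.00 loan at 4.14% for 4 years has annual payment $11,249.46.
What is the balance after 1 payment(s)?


Formula: Balance = PV*(1+r)^k - PMT*((1+r)^k - 1)/r
Growth: (1 + 0.0414)^1 = 1.0414
Accumulated factor: ((1+r)^k - 1)/r = 1.0
Balance = $40,700.00 * 1.0414 - $11,249.46 * 1.0
Balance = $31,135.52

$31,135.52


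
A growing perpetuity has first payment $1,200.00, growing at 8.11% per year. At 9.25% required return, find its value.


Formula: PV = C / (r - g)
Spread: r - g = 0.0925 - 0.0811 = 0.0114
Substituting: PV = $1,200.00 / 0.0114
PV = $105,263.16

$105,263.16


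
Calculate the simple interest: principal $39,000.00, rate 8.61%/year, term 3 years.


Formula: I = P * r * t
Substituting: I = $39,000.00 * 0.0861 * 3
Step: I = $39,000.00 * 0.2583
I = $10,073.70

$10,073.70


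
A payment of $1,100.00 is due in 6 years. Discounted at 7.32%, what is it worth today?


Formula: PV = FV / (1 + r)^n
Substituting: PV = $1,100.00 / (1 + 0.0732)^6
Discount factor: (1.0732)^6 = 1.527861
PV = $1,100.00 / 1.527861 = $719.96

$719.96


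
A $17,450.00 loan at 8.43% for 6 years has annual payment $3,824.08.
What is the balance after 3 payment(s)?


Formula: Balance = PV*(1+r)^k - PMT*((1+r)^k - 1)/r
Growth: (1 + 0.0843)^3 = 1.274819
Accumulated factor: ((1+r)^k - 1)/r = 3.260006
Balance = $17,450.00 * 1.274819 - $3,824.08 * 3.260006
Balance = $9,779.06

$9,779.06


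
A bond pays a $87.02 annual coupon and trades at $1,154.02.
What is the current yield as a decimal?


Formula: Current yield = annual coupon / price
Substituting: CY = $87.02 / $1,154.02
CY = 0.075406

0.075406


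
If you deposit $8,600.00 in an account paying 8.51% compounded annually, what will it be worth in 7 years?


Formula: FV = P * (1 + r)^n
Substituting: FV = $8,600.00 * (1 + 0.0851)^7
Growth factor: (1.0851)^7 = 1.771285
FV = $8,600.00 * 1.771285 = $15,233.05

$15,233.05


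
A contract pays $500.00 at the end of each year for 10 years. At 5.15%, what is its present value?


Formula: PV = PMT * (1 - (1+r)^(-n)) / r
Discount factor: (1 + 0.0515)^(-10) = 0.605212
Bracket: 1 - 0.605212 = 0.394788
PV = $500.00 * 0.394788 / 0.0515 = $3,832.90

$3,832.90


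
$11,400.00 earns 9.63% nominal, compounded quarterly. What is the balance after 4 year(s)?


Formula: FV = P * (1 + r/m)^(m*t)
Period rate: r/m = 0.0963 / 4 = 0.024075
Total periods: m*t = 4 * 4 = 16
Growth factor: (1 + 0.024075)^16 = 1.463215
FV = $11,400.00 * 1.463215 = $16,680.65

$16,680.65


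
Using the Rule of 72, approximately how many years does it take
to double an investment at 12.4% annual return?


Formula: Years ≈ 72 / r
Substituting: Years ≈ 72 / 12.4
Years ≈ 5.8

5.8 years


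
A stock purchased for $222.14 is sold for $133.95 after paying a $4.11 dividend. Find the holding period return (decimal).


Formula: HPR = (P1 - P0 + D) / P0
Gain: $133.95 - $222.14 + $4.11 = -$84.08
HPR = -$84.08 / $222.14 = -0.3785

-0.3785


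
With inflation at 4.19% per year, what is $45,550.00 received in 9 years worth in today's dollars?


Formula: Real value = nominal / (1 + inflation)^years
Price level: (1 + 0.0419)^9 = 1.446886
Real value = $45,550.00 / 1.446886 = $31,481.40

$31,481.40


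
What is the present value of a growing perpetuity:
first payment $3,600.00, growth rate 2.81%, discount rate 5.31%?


Formula: PV = C / (r - g)
Spread: r - g = 0.0531 - 0.0281 = 0.025
Substituting: PV = $3,600.00 / 0.025
PV = $144,000.00

$144,000.00


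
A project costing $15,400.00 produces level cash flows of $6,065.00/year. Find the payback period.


Formula: Payback = investment / annual cash flow
Substituting: Payback = $15,400.00 / $6,065.00
Payback = 2.5392 years

2.5392 years


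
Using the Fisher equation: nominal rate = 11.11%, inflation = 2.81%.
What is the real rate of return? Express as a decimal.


Formula: (1 + r_real) = (1 + r_nom) / (1 + inflation)
Substituting: (1 + r_real) = 1.1111 / 1.0281
(1 + r_real) = 1.080731
r_real = 1.080731 - 1 = 0.080731

0.080731


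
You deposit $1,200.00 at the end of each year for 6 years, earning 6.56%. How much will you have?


Formula: FV = PMT * ((1+r)^n - 1) / r
Growth factor: (1 + 0.0656)^6 = 1.464082
Numerator: 1.464082 - 1 = 0.464082
FV = $1,200.00 * 0.464082 / 0.0656 = $8,489.30

$8,489.30


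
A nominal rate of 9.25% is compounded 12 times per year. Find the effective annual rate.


Formula: EAR = (1 + r/m)^m - 1
Period rate: r/m = 0.0925 / 12 = 0.007708
Compounding: (1 + 0.007708)^12 = 1.096524
EAR = 1.096524 - 1 = 0.096524

0.096524


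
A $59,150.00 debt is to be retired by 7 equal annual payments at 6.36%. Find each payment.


Formula: PMT = PV * r / (1 - (1+r)^(-n))
Denominator: 1 - (1 + 0.0636)^(-7) = 0.350541
Numerator: $59,150.00 * 0.0636 = 3761.94
PMT = 3761.94 / 0.350541 = $10,731.81

$10,731.81


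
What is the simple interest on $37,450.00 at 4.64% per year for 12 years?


Formula: I = P * r * t
Substituting: I = $37,450.00 * 0.0464 * 12
Step: I = $37,450.00 * 0.5568
I = $20,852.16

$20,852.16


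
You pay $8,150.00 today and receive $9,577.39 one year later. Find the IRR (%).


Formula: IRR = C1/C0 - 1
Substituting: IRR = $9,577.39 / $8,150.00 - 1
Ratio: 1.17514 - 1 = 0.17514
IRR = 17.514%

17.514%


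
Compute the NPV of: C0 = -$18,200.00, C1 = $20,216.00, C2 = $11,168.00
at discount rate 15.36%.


Formula: NPV = C0 + C1/(1+r) + C2/(1+r)^2
Discount C1: $20,216.00 / (1 + 0.1536) = $17,524.27
Discount C2: $11,168.00 / (1 + 0.1536)^2 = $8,391.99
NPV = -$18,200.00 + $17,524.27 + $8,391.99 = $7,716.26

$7,716.26


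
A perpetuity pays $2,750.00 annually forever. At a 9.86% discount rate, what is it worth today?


Formula: PV = C / r
Substituting: PV = $2,750.00 / 0.0986
PV = $27,890.47

$27,890.47


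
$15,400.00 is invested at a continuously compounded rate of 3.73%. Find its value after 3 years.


Formula: FV = P * e^(r*t)
Exponent: r*t = 0.0373 * 3 = 0.1119
e^(0.1119) = 1.118401
FV = $15,400.00 * 1.118401 = $17,223.38

$17,223.38


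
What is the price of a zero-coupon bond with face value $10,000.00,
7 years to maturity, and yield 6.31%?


Formula: Price = FV / (1 + r)^n
Substituting: Price = $10,000.00 / (1 + 0.0631)^7
Discount factor: (1.0631)^7 = 1.534684
Price = $10,000.00 / 1.534684 = $6,516.00

$6,516.00


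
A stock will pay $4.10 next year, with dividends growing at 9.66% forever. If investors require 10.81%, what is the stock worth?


Formula: P = D1 / (r - g)
Spread: r - g = 0.1081 - 0.0966 = 0.0115
Substituting: P = $4.10 / 0.0115
P = $356.52

$356.52


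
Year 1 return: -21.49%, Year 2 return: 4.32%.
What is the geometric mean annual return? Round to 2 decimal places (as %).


Formula: Geometric mean = ((1+r1)*(1+r2))^(1/2) - 1
Product: (1 + -0.2149) * (1 + 0.0432) = 0.7851 * 1.0432 = 0.819016
Square root: 0.819016^0.5 = 0.904995
Geometric mean = 0.904995 - 1 = -0.095005
As percentage: -9.50%

-9.50%


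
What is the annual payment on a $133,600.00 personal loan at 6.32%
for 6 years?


Formula: PMT = PV * r / (1 - (1+r)^(-n))
Denominator: 1 - (1 + 0.0632)^(-6) = 0.307675
Numerator: $133,600.00 * 0.0632 = 8443.52
PMT = 8443.52 / 0.307675 = $27,443.01

$27,443.01


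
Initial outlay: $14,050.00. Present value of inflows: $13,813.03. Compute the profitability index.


Formula: PI = PV(cash flows) / initial investment
Substituting: PI = $13,813.03 / $14,050.00
PI = 0.9831

0.9831


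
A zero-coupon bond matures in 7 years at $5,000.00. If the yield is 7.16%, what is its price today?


Formula: Price = FV / (1 + r)^n
Substituting: Price = $5,000.00 / (1 + 0.0716)^7
Discount factor: (1.0716)^7 = 1.622665
Price = $5,000.00 / 1.622665 = $3,081.35

$3,081.35


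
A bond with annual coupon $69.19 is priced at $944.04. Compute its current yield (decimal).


Formula: Current yield = annual coupon / price
Substituting: CY = $69.19 / $944.04
CY = 0.073291

0.073291


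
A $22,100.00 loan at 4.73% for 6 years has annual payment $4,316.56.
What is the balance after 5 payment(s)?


Formula: Balance = PV*(1+r)^k - PMT*((1+r)^k - 1)/r
Growth: (1 + 0.0473)^5 = 1.259956
Accumulated factor: ((1+r)^k - 1)/r = 5.495907
Balance = $22,100.00 * 1.259956 - $4,316.56 * 5.495907
Balance = $4,121.62

$4,121.62


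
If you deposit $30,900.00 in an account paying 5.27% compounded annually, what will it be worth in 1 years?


Formula: FV = P * (1 + r)^n
Substituting: FV = $30,900.00 * (1 + 0.0527)^1
Growth factor: (1.0527)^1 = 1.0527
FV = $30,900.00 * 1.0527 = $32,528.43

$32,528.43


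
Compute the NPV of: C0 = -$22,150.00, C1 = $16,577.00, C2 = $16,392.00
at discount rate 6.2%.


Formula: NPV = C0 + C1/(1+r) + C2/(1+r)^2
Discount C1: $16,577.00 / (1 + 0.062) = $15,609.23
Discount C2: $16,392.00 / (1 + 0.062)^2 = $14,533.92
NPV = -$22,150.00 + $15,609.23 + $14,533.92 = $7,993.15

$7,993.15


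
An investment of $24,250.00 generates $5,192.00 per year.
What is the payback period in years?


Formula: Payback = investment / annual cash flow
Substituting: Payback = $24,250.00 / $5,192.00
Payback = 4.6706 years

4.6706 years


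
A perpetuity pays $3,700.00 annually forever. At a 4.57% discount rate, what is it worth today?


Formula: PV = C / r
Substituting: PV = $3,700.00 / 0.0457
PV = $80,962.80

$80,962.80


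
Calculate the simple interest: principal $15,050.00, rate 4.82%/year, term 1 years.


Formula: I = P * r * t
Substituting: I = $15,050.00 * 0.0482 * 1
Step: I = $15,050.00 * 0.0482
I = $725.41

$725.41


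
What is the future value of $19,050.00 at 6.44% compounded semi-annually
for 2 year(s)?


Formula: FV = P * (1 + r/m)^(m*t)
Period rate: r/m = 0.0644 / 2 = 0.0322
Total periods: m*t = 2 * 2 = 4
Growth factor: (1 + 0.0322)^4 = 1.135156
FV = $19,050.00 * 1.135156 = $21,624.72

$21,624.72


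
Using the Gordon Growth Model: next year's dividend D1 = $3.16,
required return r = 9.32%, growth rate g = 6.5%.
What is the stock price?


Formula: P = D1 / (r - g)
Spread: r - g = 0.0932 - 0.065 = 0.0282
Substituting: P = $3.16 / 0.0282
P = $112.06

$112.06


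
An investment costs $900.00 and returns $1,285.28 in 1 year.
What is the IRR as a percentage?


Formula: IRR = C1/C0 - 1
Substituting: IRR = $1,285.28 / $900.00 - 1
Ratio: 1.428089 - 1 = 0.428089
IRR = 42.8089%

42.8089%


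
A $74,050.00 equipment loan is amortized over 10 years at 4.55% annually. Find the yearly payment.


Formula: PMT = PV * r / (1 - (1+r)^(-n))
Denominator: 1 - (1 + 0.0455)^(-10) = 0.359145
Numerator: $74,050.00 * 0.0455 = 3369.275
PMT = 3369.275 / 0.359145 = $9,381.37

$9,381.37


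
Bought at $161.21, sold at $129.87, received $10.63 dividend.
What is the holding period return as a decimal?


Formula: HPR = (P1 - P0 + D) / P0
Gain: $129.87 - $161.21 + $10.63 = -$20.71
HPR = -$20.71 / $161.21 = -0.1285

-0.1285


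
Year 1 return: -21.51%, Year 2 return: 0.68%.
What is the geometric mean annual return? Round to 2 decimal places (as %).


Formula: Geometric mean = ((1+r1)*(1+r2))^(1/2) - 1
Product: (1 + -0.2151) * (1 + 0.0068) = 0.7849 * 1.0068 = 0.790237
Square root: 0.790237^0.5 = 0.888953
Geometric mean = 0.888953 - 1 = -0.111047
As percentage: -11.10%

-11.10%


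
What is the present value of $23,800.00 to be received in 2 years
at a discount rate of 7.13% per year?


Formula: PV = FV / (1 + r)^n
Substituting: PV = $23,800.00 / (1 + 0.0713)^2
Discount factor: (1.0713)^2 = 1.147684
PV = $23,800.00 / 1.147684 = $20,737.42

$20,737.42


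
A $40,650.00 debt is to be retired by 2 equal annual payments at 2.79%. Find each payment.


Formula: PMT = PV * r / (1 - (1+r)^(-n))
Denominator: 1 - (1 + 0.0279)^(-2) = 0.053549
Numerator: $40,650.00 * 0.0279 = 1134.135
PMT = 1134.135 / 0.053549 = $21,179.50

$21,179.50


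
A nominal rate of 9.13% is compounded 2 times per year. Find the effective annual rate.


Formula: EAR = (1 + r/m)^m - 1
Period rate: r/m = 0.0913 / 2 = 0.04565
Compounding: (1 + 0.04565)^2 = 1.093384
EAR = 1.093384 - 1 = 0.093384

0.093384


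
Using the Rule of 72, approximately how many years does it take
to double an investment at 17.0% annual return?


Formula: Years ≈ 72 / r
Substituting: Years ≈ 72 / 17.0
Years ≈ 4.2

4.2 years


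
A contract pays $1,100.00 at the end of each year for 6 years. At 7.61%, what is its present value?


Formula: PV = PMT * (1 - (1+r)^(-n)) / r
Discount factor: (1 + 0.0761)^(-6) = 0.643998
Bracket: 1 - 0.643998 = 0.356002
PV = $1,100.00 * 0.356002 / 0.0761 = $5,145.90

$5,145.90


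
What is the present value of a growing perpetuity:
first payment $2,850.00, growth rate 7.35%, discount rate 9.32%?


Formula: PV = C / (r - g)
Spread: r - g = 0.0932 - 0.0735 = 0.0197
Substituting: PV = $2,850.00 / 0.0197
PV = $144,670.05

$144,670.05


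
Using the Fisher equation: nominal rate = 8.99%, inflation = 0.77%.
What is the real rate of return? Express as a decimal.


Formula: (1 + r_real) = (1 + r_nom) / (1 + inflation)
Substituting: (1 + r_real) = 1.0899 / 1.0077
(1 + r_real) = 1.081572
r_real = 1.081572 - 1 = 0.081572

0.081572


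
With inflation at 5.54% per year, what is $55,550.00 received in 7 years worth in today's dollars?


Formula: Real value = nominal / (1 + inflation)^years
Price level: (1 + 0.0554)^7 = 1.458544
Real value = $55,550.00 / 1.458544 = $38,085.92

$38,085.92


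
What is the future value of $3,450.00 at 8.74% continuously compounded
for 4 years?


Formula: FV = P * e^(r*t)
Exponent: r*t = 0.0874 * 4 = 0.3496
e^(0.3496) = 1.4185
FV = $3,450.00 * 1.4185 = $4,893.83

$4,893.83


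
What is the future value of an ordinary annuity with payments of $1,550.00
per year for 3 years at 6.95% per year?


Formula: FV = PMT * ((1+r)^n - 1) / r
Growth factor: (1 + 0.0695)^3 = 1.223326
Numerator: 1.223326 - 1 = 0.223326
FV = $1,550.00 * 0.223326 / 0.0695 = $4,980.66

$4,980.66


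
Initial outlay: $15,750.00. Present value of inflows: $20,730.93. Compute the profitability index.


Formula: PI = PV(cash flows) / initial investment
Substituting: PI = $20,730.93 / $15,750.00
PI = 1.3162

1.3162


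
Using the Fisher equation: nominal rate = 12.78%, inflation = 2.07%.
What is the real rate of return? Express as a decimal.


Formula: (1 + r_real) = (1 + r_nom) / (1 + inflation)
Substituting: (1 + r_real) = 1.1278 / 1.0207
(1 + r_real) = 1.104928
r_real = 1.104928 - 1 = 0.104928

0.104928


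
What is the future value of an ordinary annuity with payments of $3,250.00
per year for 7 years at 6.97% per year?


Formula: FV = PMT * ((1+r)^n - 1) / r
Growth factor: (1 + 0.0697)^7 = 1.602633
Numerator: 1.602633 - 1 = 0.602633
FV = $3,250.00 * 0.602633 / 0.0697 = $28,099.80

$28,099.80


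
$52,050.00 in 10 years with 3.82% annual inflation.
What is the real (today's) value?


Formula: Real value = nominal / (1 + inflation)^years
Price level: (1 + 0.0382)^10 = 1.454823
Real value = $52,050.00 / 1.454823 = $35,777.54

$35,777.54


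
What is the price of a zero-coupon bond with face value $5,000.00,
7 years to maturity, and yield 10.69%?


Formula: Price = FV / (1 + r)^n
Substituting: Price = $5,000.00 / (1 + 0.1069)^7
Discount factor: (1.1069)^7 = 2.035911
Price = $5,000.00 / 2.035911 = $2,455.90

$2,455.90


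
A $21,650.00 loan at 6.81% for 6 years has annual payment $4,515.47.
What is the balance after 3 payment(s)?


Formula: Balance = PV*(1+r)^k - PMT*((1+r)^k - 1)/r
Growth: (1 + 0.0681)^3 = 1.218529
Accumulated factor: ((1+r)^k - 1)/r = 3.208938
Balance = $21,650.00 * 1.218529 - $4,515.47 * 3.208938
Balance = $11,891.28

$11,891.28


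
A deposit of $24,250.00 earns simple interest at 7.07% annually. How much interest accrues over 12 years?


Formula: I = P * r * t
Substituting: I = $24,250.00 * 0.0707 * 12
Step: I = $24,250.00 * 0.8484
I = $20,573.70

$20,573.70
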